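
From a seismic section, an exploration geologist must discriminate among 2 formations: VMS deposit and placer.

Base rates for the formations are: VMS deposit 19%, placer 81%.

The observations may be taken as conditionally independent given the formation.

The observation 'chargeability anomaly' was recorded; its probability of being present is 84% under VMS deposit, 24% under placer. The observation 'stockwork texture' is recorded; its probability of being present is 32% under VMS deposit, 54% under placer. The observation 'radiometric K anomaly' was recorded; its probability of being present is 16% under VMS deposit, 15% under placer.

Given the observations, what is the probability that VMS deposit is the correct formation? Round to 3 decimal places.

0.342

For each hypothesis, the unnormalized posterior weight is prior × product of the observation likelihoods:
  VMS deposit: 0.19 × 0.84 × 0.32 × 0.16 = 0.0081715
  placer: 0.81 × 0.24 × 0.54 × 0.15 = 0.015746
Normalizing constant Z = 0.0081715 + 0.015746 = 0.023918.
P(VMS deposit | evidence) = 0.0081715 / 0.023918 ≈ 0.342.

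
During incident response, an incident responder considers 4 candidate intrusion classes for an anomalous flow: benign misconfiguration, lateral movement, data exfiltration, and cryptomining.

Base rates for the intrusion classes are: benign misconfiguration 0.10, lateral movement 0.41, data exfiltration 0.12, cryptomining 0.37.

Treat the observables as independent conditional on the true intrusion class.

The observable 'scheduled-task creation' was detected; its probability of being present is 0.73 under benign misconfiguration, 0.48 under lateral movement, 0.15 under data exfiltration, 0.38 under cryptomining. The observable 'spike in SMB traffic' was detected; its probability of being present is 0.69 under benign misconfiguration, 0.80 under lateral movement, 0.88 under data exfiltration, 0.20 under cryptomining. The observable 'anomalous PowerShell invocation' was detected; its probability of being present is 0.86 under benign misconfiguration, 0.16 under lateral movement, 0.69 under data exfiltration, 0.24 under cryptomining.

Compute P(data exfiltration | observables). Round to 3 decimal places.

Multiply each prior by the joint likelihood of the observable pattern:
  benign misconfiguration: 0.10 × 0.73 × 0.69 × 0.86 = 0.043318
  lateral movement: 0.41 × 0.48 × 0.80 × 0.16 = 0.02519
  data exfiltration: 0.12 × 0.15 × 0.88 × 0.69 = 0.01093
  cryptomining: 0.37 × 0.38 × 0.20 × 0.24 = 0.0067488
Normalizing constant Z = 0.043318 + 0.02519 + 0.01093 + 0.0067488 = 0.086187.
P(data exfiltration | evidence) = 0.01093 / 0.086187 ≈ 0.127.

0.127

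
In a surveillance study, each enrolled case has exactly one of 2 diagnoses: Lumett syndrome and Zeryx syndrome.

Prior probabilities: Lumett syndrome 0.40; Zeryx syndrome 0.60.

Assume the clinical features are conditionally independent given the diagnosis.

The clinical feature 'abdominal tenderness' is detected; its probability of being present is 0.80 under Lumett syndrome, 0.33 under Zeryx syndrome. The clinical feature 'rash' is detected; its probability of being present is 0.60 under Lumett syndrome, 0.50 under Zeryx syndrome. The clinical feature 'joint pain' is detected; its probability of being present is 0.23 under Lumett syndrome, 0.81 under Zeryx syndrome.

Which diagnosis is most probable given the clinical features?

Multiply each prior by the joint likelihood of the clinical feature pattern:
  Lumett syndrome: 0.40 × 0.80 × 0.60 × 0.23 = 0.04416
  Zeryx syndrome: 0.60 × 0.33 × 0.50 × 0.81 = 0.08019
Marginal likelihood of the evidence = 0.12435.
P(Lumett syndrome | evidence) ≈ 0.04416 / 0.12435 ≈ 0.355
P(Zeryx syndrome | evidence) ≈ 0.08019 / 0.12435 ≈ 0.645
The largest is 0.645, so Zeryx syndrome is most probable.

Zeryx syndrome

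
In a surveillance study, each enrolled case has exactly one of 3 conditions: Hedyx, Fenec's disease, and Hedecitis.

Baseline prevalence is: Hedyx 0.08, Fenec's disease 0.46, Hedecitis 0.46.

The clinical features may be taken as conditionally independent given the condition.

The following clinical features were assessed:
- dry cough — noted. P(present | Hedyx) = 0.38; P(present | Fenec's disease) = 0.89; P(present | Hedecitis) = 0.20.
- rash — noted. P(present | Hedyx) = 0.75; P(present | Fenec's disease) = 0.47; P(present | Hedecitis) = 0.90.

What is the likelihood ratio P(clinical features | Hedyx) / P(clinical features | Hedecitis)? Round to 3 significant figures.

The Bayes factor is the ratio of the joint likelihoods of the clinical feature pattern under the two hypotheses.
  Hedyx: 0.38 × 0.75 = 0.285
  Hedecitis: 0.20 × 0.90 = 0.18
Bayes factor = 0.285 / 0.18 ≈ 1.58

1.58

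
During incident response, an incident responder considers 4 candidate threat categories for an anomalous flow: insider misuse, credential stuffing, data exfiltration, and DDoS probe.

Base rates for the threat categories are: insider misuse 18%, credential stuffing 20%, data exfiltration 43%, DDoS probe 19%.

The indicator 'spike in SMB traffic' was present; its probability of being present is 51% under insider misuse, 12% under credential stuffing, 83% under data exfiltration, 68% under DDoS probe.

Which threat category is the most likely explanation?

Multiply each prior by the likelihood of the indicator:
  insider misuse: 0.18 × 0.51 = 0.0918
  credential stuffing: 0.20 × 0.12 = 0.024
  data exfiltration: 0.43 × 0.83 = 0.3569
  DDoS probe: 0.19 × 0.68 = 0.1292
The unnormalized weights sum to 0.6019.
P(insider misuse | evidence) ≈ 0.0918 / 0.6019 ≈ 0.153
P(credential stuffing | evidence) ≈ 0.024 / 0.6019 ≈ 0.040
P(data exfiltration | evidence) ≈ 0.3569 / 0.6019 ≈ 0.593
P(DDoS probe | evidence) ≈ 0.1292 / 0.6019 ≈ 0.215
The largest is 0.593, so data exfiltration is most probable.

data exfiltration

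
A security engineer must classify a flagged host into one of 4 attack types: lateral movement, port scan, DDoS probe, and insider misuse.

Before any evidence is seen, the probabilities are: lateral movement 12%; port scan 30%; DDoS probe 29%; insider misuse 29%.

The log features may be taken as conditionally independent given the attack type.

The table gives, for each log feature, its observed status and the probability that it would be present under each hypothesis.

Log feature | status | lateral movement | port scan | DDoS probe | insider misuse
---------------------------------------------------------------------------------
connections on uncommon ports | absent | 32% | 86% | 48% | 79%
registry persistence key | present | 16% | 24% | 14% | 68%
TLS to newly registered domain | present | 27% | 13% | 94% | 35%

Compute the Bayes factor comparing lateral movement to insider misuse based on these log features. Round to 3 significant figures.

The Bayes factor is the ratio of the joint likelihoods of the log feature pattern under the two hypotheses (using 1 − P(present | H) for each absent log feature).
  lateral movement: (1 − 0.32) × 0.16 × 0.27 = 0.029376
  insider misuse: (1 − 0.79) × 0.68 × 0.35 = 0.04998
Bayes factor = 0.029376 / 0.04998 ≈ 0.588

0.588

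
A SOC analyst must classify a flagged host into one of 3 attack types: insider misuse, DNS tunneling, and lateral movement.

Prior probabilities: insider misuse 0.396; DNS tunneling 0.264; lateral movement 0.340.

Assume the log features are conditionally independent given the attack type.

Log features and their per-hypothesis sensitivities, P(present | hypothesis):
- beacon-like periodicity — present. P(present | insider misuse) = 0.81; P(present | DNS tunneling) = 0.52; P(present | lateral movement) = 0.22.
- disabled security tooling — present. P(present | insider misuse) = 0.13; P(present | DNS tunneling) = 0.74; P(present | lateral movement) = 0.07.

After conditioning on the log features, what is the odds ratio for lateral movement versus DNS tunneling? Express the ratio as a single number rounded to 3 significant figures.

Posterior odds equal prior odds times the likelihood ratio; only the two competing hypotheses matter.
  lateral movement: 0.340 × 0.22 × 0.07 = 0.005236
  DNS tunneling: 0.264 × 0.52 × 0.74 = 0.10159
Odds(lateral movement : DNS tunneling) = 0.005236 / 0.10159 ≈ 0.0515.

0.0515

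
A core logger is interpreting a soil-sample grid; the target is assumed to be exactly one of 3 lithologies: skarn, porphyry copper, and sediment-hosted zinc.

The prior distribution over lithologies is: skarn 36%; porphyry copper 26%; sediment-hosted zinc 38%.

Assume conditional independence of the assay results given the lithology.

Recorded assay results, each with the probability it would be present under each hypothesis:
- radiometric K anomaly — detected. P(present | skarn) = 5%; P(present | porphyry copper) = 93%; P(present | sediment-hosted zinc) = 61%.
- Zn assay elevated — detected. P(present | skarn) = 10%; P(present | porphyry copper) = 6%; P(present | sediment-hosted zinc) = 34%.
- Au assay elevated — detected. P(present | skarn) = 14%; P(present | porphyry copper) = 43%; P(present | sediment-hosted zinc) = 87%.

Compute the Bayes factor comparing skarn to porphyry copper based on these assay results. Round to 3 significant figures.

Take the product of per-assay result likelihoods under each hypothesis, then divide.
  skarn: 0.05 × 0.10 × 0.14 = 0.0007
  porphyry copper: 0.93 × 0.06 × 0.43 = 0.023994
Bayes factor = 0.0007 / 0.023994 ≈ 0.0292

0.0292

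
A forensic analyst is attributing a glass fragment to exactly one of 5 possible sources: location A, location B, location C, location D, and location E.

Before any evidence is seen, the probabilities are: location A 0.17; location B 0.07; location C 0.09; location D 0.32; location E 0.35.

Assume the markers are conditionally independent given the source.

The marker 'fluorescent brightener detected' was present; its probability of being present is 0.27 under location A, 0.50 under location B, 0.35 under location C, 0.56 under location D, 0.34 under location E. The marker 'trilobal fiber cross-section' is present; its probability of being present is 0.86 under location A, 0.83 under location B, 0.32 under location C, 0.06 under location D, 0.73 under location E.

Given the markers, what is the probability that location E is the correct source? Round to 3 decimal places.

For each hypothesis, the unnormalized posterior weight is prior × product of the marker likelihoods:
  location A: 0.17 × 0.27 × 0.86 = 0.039474
  location B: 0.07 × 0.50 × 0.83 = 0.02905
  location C: 0.09 × 0.35 × 0.32 = 0.01008
  location D: 0.32 × 0.56 × 0.06 = 0.010752
  location E: 0.35 × 0.34 × 0.73 = 0.08687
Normalizing constant Z = 0.039474 + 0.02905 + 0.01008 + 0.010752 + 0.08687 = 0.17623.
P(location E | evidence) = 0.08687 / 0.17623 ≈ 0.493.

0.493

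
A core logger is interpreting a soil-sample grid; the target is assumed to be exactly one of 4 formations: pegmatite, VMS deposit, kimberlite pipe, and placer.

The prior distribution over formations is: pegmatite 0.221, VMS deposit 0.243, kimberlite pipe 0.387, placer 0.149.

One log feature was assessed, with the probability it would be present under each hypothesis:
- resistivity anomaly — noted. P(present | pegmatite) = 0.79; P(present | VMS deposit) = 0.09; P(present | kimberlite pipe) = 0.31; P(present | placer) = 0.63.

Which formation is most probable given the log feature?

pegmatite

For each hypothesis, the unnormalized posterior weight is prior × likelihood:
  pegmatite: 0.221 × 0.79 = 0.17459
  VMS deposit: 0.243 × 0.09 = 0.02187
  kimberlite pipe: 0.387 × 0.31 = 0.11997
  placer: 0.149 × 0.63 = 0.09387
Marginal likelihood of the evidence = 0.4103.
P(pegmatite | evidence) ≈ 0.17459 / 0.4103 ≈ 0.426
P(VMS deposit | evidence) ≈ 0.02187 / 0.4103 ≈ 0.053
P(kimberlite pipe | evidence) ≈ 0.11997 / 0.4103 ≈ 0.292
P(placer | evidence) ≈ 0.09387 / 0.4103 ≈ 0.229
The largest is 0.426, so pegmatite is most probable.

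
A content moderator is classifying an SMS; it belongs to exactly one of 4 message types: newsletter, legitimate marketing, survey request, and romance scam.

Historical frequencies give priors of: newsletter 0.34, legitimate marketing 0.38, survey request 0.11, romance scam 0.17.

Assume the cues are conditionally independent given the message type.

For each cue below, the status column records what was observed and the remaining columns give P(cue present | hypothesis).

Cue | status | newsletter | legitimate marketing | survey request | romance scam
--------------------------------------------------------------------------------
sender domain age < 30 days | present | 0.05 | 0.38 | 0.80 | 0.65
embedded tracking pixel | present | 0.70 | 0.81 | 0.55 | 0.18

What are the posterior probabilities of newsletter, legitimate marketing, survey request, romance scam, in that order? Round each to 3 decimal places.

0.060, 0.593, 0.245, 0.101

For each hypothesis, the unnormalized posterior weight is prior × product of the cue likelihoods:
  newsletter: 0.34 × 0.05 × 0.70 = 0.0119
  legitimate marketing: 0.38 × 0.38 × 0.81 = 0.11696
  survey request: 0.11 × 0.80 × 0.55 = 0.0484
  romance scam: 0.17 × 0.65 × 0.18 = 0.01989
Marginal likelihood of the evidence = 0.19715.
P(newsletter | evidence) = 0.0119 / 0.19715 ≈ 0.060
P(legitimate marketing | evidence) = 0.11696 / 0.19715 ≈ 0.593
P(survey request | evidence) = 0.0484 / 0.19715 ≈ 0.245
P(romance scam | evidence) = 0.01989 / 0.19715 ≈ 0.101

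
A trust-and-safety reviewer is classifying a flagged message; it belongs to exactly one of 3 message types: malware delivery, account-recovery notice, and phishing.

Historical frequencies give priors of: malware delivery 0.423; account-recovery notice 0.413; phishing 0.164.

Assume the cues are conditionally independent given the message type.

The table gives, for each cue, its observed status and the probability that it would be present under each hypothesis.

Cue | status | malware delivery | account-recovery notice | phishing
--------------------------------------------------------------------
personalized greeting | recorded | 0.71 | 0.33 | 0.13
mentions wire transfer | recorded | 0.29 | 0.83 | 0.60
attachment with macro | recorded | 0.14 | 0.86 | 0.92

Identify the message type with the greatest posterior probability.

account-recovery notice

By Bayes' rule with conditional independence, the unnormalized weight for each hypothesis is prior × ∏ likelihoods:
  malware delivery: 0.423 × 0.71 × 0.29 × 0.14 = 0.012193
  account-recovery notice: 0.413 × 0.33 × 0.83 × 0.86 = 0.097284
  phishing: 0.164 × 0.13 × 0.60 × 0.92 = 0.011769
Marginal likelihood of the evidence = 0.12125.
P(malware delivery | evidence) ≈ 0.012193 / 0.12125 ≈ 0.101
P(account-recovery notice | evidence) ≈ 0.097284 / 0.12125 ≈ 0.802
P(phishing | evidence) ≈ 0.011769 / 0.12125 ≈ 0.097
The largest is 0.802, so account-recovery notice is most probable.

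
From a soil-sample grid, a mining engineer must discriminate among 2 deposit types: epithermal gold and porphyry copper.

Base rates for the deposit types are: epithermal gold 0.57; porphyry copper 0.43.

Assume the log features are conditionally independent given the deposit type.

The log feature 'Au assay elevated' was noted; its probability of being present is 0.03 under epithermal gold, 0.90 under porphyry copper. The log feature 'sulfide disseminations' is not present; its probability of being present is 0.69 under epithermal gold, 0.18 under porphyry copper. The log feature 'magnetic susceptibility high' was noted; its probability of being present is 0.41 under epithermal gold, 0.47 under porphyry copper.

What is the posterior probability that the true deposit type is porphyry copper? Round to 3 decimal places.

For each hypothesis, the unnormalized posterior weight is prior × product of the log feature likelihoods (using 1 − P(present | H) for each absent log feature):
  epithermal gold: 0.57 × 0.03 × (1 − 0.69) × 0.41 = 0.0021734
  porphyry copper: 0.43 × 0.90 × (1 − 0.18) × 0.47 = 0.14915
Normalizing constant Z = 0.0021734 + 0.14915 = 0.15132.
P(porphyry copper | evidence) = 0.14915 / 0.15132 ≈ 0.986.

0.986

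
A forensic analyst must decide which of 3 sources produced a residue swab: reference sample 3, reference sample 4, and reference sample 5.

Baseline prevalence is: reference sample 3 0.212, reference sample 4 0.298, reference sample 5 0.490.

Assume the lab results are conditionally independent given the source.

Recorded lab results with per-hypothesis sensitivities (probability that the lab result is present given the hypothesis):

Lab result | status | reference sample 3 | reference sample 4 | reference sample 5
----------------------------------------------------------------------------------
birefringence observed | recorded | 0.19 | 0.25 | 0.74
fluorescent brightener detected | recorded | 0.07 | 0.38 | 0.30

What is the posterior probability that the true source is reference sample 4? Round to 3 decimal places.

By Bayes' rule with conditional independence, the unnormalized weight for each hypothesis is prior × ∏ likelihoods:
  reference sample 3: 0.212 × 0.19 × 0.07 = 0.0028196
  reference sample 4: 0.298 × 0.25 × 0.38 = 0.02831
  reference sample 5: 0.490 × 0.74 × 0.30 = 0.10878
Normalizing constant Z = 0.0028196 + 0.02831 + 0.10878 = 0.13991.
P(reference sample 4 | evidence) = 0.02831 / 0.13991 ≈ 0.202.

0.202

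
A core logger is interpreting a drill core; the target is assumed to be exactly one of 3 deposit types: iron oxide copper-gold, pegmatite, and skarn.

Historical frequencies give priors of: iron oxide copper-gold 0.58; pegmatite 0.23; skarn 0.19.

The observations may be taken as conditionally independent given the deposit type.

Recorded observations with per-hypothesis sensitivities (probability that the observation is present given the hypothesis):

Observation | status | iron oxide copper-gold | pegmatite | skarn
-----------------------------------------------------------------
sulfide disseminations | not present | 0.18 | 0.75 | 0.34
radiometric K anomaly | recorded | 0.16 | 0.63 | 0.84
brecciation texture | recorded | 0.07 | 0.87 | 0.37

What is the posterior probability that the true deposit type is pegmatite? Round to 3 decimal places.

0.416

Multiply each prior by the joint likelihood of the evidence pattern (using 1 − P(present | H) for each absent observation):
  iron oxide copper-gold: 0.58 × (1 − 0.18) × 0.16 × 0.07 = 0.0053267
  pegmatite: 0.23 × (1 − 0.75) × 0.63 × 0.87 = 0.031516
  skarn: 0.19 × (1 − 0.34) × 0.84 × 0.37 = 0.038974
The unnormalized weights sum to 0.075817.
P(pegmatite | evidence) = 0.031516 / 0.075817 ≈ 0.416.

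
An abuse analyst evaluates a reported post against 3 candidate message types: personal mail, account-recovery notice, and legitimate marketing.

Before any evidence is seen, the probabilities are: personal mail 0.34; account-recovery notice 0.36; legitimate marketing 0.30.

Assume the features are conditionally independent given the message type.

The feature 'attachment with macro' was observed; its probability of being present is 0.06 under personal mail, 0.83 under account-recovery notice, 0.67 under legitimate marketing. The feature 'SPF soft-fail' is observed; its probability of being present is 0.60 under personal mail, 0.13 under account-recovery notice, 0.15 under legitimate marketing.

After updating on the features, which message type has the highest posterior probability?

account-recovery notice

By Bayes' rule with conditional independence, the unnormalized weight for each hypothesis is prior × ∏ likelihoods:
  personal mail: 0.34 × 0.06 × 0.60 = 0.01224
  account-recovery notice: 0.36 × 0.83 × 0.13 = 0.038844
  legitimate marketing: 0.30 × 0.67 × 0.15 = 0.03015
The unnormalized weights sum to 0.081234.
P(personal mail | evidence) ≈ 0.01224 / 0.081234 ≈ 0.151
P(account-recovery notice | evidence) ≈ 0.038844 / 0.081234 ≈ 0.478
P(legitimate marketing | evidence) ≈ 0.03015 / 0.081234 ≈ 0.371
The largest is 0.478, so account-recovery notice is most probable.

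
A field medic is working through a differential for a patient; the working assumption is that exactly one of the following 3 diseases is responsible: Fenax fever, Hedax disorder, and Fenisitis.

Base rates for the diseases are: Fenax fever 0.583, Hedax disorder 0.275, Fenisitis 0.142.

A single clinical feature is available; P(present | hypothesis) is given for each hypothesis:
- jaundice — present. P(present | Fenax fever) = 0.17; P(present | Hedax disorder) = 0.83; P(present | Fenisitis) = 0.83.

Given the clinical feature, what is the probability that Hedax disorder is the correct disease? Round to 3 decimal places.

For each hypothesis, the unnormalized posterior weight is prior × likelihood:
  Fenax fever: 0.583 × 0.17 = 0.09911
  Hedax disorder: 0.275 × 0.83 = 0.22825
  Fenisitis: 0.142 × 0.83 = 0.11786
Normalizing constant Z = 0.09911 + 0.22825 + 0.11786 = 0.44522.
P(Hedax disorder | evidence) = 0.22825 / 0.44522 ≈ 0.513.

0.513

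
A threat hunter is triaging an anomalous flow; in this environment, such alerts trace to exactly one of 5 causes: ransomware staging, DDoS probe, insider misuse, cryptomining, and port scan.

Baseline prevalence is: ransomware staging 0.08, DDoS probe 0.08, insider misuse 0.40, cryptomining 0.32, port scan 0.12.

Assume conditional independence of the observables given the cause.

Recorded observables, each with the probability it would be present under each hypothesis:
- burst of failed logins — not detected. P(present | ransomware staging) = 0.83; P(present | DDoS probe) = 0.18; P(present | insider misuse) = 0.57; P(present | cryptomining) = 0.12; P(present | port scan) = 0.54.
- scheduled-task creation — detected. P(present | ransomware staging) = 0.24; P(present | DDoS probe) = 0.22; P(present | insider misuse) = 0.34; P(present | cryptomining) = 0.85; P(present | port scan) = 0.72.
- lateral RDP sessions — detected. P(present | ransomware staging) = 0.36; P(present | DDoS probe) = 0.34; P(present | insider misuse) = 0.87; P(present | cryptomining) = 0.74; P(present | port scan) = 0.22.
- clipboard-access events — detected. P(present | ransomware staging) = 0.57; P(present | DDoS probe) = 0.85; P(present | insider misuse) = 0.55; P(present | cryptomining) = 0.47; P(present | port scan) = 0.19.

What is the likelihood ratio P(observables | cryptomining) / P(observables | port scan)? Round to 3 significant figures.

Joint likelihood of the observable pattern under each hypothesis (using 1 − P(present | H) for each absent observable):
  cryptomining: (1 − 0.12) × 0.85 × 0.74 × 0.47 = 0.26015
  port scan: (1 − 0.54) × 0.72 × 0.22 × 0.19 = 0.013844
Bayes factor = 0.26015 / 0.013844 ≈ 18.8

18.8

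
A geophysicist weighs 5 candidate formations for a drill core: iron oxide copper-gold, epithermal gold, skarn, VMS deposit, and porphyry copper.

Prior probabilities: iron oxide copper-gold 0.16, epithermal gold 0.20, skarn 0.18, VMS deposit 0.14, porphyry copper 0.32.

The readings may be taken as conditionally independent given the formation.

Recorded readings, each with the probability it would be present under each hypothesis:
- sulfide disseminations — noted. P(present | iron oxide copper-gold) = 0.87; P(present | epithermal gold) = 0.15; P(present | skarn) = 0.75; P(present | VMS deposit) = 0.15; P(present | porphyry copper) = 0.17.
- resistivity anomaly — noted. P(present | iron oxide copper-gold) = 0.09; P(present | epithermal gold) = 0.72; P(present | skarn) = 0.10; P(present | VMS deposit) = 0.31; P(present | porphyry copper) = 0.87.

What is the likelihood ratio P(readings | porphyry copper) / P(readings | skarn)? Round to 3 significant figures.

1.97

Joint likelihood of the reading pattern under each hypothesis:
  porphyry copper: 0.17 × 0.87 = 0.1479
  skarn: 0.75 × 0.10 = 0.075
Bayes factor = 0.1479 / 0.075 ≈ 1.97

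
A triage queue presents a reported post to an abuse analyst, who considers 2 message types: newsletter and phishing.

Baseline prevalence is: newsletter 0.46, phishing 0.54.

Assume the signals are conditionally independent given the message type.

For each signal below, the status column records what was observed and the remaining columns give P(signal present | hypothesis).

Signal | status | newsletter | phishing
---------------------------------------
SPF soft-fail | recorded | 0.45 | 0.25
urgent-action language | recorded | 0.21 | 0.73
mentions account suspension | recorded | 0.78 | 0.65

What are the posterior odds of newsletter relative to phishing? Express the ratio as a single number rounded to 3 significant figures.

0.529

The normalizing constant cancels in an odds ratio, so compute prior × likelihood for the two hypotheses only:
  newsletter: 0.46 × 0.45 × 0.21 × 0.78 = 0.033907
  phishing: 0.54 × 0.25 × 0.73 × 0.65 = 0.064058
Posterior odds = 0.033907 / 0.064058 ≈ 0.529.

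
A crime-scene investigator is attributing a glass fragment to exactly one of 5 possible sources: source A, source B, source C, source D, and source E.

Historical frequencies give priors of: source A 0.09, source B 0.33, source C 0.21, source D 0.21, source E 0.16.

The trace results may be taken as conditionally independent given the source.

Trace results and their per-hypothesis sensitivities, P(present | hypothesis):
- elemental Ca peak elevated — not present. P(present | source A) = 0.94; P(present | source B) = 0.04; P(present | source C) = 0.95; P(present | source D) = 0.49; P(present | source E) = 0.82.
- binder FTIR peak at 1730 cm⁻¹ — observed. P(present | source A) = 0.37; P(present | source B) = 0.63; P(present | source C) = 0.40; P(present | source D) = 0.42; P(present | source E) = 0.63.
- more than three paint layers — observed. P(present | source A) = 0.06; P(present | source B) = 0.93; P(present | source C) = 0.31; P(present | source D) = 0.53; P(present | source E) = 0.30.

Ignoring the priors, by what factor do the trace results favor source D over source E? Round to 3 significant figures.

Take the product of per-trace result likelihoods under each hypothesis (using 1 − P(present | H) for each absent trace result), then divide.
  source D: (1 − 0.49) × 0.42 × 0.53 = 0.11353
  source E: (1 − 0.82) × 0.63 × 0.30 = 0.03402
Bayes factor = 0.11353 / 0.03402 ≈ 3.34

3.34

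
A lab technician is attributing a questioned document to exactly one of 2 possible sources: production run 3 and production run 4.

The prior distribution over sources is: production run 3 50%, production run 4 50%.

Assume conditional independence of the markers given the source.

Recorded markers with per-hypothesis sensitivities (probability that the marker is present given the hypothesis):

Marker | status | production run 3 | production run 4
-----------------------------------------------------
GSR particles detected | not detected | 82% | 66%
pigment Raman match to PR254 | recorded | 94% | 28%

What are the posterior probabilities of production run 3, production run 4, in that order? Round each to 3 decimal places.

For each hypothesis, the unnormalized posterior weight is prior × product of the marker likelihoods (using 1 − P(present | H) for each absent marker):
  production run 3: 0.50 × (1 − 0.82) × 0.94 = 0.0846
  production run 4: 0.50 × (1 − 0.66) × 0.28 = 0.0476
The unnormalized weights sum to 0.1322.
P(production run 3 | evidence) = 0.0846 / 0.1322 ≈ 0.640
P(production run 4 | evidence) = 0.0476 / 0.1322 ≈ 0.360

0.640, 0.360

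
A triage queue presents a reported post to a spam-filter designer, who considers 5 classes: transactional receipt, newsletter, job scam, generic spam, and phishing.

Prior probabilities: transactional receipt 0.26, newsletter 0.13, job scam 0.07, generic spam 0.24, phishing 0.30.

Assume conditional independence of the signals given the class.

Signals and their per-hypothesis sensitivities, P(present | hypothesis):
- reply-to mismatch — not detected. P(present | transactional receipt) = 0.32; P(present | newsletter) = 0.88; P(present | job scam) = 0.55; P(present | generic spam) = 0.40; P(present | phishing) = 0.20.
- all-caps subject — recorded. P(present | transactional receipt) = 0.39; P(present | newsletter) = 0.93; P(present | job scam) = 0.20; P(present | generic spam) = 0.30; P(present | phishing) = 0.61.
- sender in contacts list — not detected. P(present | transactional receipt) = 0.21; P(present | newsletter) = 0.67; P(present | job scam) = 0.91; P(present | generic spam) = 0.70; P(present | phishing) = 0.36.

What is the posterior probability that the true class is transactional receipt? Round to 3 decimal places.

0.327

For each hypothesis, the unnormalized posterior weight is prior × product of the signal likelihoods (using 1 − P(present | H) for each absent signal):
  transactional receipt: 0.26 × (1 − 0.32) × 0.39 × (1 − 0.21) = 0.054472
  newsletter: 0.13 × (1 − 0.88) × 0.93 × (1 − 0.67) = 0.0047876
  job scam: 0.07 × (1 − 0.55) × 0.20 × (1 − 0.91) = 0.000567
  generic spam: 0.24 × (1 − 0.40) × 0.30 × (1 − 0.70) = 0.01296
  phishing: 0.30 × (1 − 0.20) × 0.61 × (1 − 0.36) = 0.093696
Normalizing constant Z = 0.054472 + 0.0047876 + 0.000567 + 0.01296 + 0.093696 = 0.16648.
P(transactional receipt | evidence) = 0.054472 / 0.16648 ≈ 0.327.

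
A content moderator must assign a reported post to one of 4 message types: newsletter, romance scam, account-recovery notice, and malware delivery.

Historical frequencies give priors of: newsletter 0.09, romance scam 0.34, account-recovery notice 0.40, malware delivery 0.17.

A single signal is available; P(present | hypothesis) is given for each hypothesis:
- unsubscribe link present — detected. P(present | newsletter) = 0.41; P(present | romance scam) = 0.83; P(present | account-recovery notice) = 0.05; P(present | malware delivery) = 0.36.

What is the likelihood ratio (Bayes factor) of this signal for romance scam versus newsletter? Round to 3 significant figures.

2.02

The Bayes factor is the ratio of the two likelihoods.
  romance scam: 0.83
  newsletter: 0.41
Bayes factor = 0.83 / 0.41 ≈ 2.02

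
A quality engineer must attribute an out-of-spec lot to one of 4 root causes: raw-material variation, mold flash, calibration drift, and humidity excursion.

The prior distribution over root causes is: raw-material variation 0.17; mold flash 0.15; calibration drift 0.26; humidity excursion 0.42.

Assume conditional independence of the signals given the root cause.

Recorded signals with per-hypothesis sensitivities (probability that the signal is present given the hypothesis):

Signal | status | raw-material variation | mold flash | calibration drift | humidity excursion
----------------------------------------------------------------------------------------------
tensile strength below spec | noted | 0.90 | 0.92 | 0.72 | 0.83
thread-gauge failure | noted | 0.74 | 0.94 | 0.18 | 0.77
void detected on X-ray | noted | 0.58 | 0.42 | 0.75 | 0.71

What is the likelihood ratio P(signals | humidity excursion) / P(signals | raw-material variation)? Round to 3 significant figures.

1.17

Joint likelihood of the signal pattern under each hypothesis:
  humidity excursion: 0.83 × 0.77 × 0.71 = 0.45376
  raw-material variation: 0.90 × 0.74 × 0.58 = 0.38628
Bayes factor = 0.45376 / 0.38628 ≈ 1.17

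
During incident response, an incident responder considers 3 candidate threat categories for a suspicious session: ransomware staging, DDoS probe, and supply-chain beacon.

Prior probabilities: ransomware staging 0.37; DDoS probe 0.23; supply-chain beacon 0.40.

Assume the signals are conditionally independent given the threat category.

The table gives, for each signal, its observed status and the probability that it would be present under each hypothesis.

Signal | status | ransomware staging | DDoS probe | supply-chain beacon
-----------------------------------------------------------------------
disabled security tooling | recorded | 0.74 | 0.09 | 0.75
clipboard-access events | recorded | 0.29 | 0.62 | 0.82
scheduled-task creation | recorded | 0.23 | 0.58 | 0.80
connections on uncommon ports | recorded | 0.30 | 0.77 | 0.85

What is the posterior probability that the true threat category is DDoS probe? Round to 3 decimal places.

Multiply each prior by the joint likelihood of the signal pattern:
  ransomware staging: 0.37 × 0.74 × 0.29 × 0.23 × 0.30 = 0.0054787
  DDoS probe: 0.23 × 0.09 × 0.62 × 0.58 × 0.77 = 0.0057317
  supply-chain beacon: 0.40 × 0.75 × 0.82 × 0.80 × 0.85 = 0.16728
Marginal likelihood of the evidence = 0.17849.
P(DDoS probe | evidence) = 0.0057317 / 0.17849 ≈ 0.032.

0.032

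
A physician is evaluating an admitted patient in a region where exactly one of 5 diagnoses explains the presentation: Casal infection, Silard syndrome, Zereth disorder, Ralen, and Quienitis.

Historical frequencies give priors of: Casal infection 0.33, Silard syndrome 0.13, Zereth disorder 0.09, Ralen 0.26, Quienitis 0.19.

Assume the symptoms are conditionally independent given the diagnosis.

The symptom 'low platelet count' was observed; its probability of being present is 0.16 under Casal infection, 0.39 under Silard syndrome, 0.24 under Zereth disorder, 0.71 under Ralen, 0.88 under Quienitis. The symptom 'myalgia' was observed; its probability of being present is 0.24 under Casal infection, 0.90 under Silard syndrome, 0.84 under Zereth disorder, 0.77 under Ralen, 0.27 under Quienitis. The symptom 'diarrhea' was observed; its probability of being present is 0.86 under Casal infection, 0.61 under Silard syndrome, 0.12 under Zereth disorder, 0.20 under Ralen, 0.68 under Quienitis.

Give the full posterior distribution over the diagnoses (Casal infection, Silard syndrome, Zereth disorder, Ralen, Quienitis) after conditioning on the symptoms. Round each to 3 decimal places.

0.109, 0.278, 0.022, 0.284, 0.307

Multiply each prior by the joint likelihood of the symptom pattern:
  Casal infection: 0.33 × 0.16 × 0.24 × 0.86 = 0.010898
  Silard syndrome: 0.13 × 0.39 × 0.90 × 0.61 = 0.027834
  Zereth disorder: 0.09 × 0.24 × 0.84 × 0.12 = 0.0021773
  Ralen: 0.26 × 0.71 × 0.77 × 0.20 = 0.028428
  Quienitis: 0.19 × 0.88 × 0.27 × 0.68 = 0.030698
Marginal likelihood of the evidence = 0.10004.
P(Casal infection | evidence) = 0.010898 / 0.10004 ≈ 0.109
P(Silard syndrome | evidence) = 0.027834 / 0.10004 ≈ 0.278
P(Zereth disorder | evidence) = 0.0021773 / 0.10004 ≈ 0.022
P(Ralen | evidence) = 0.028428 / 0.10004 ≈ 0.284
P(Quienitis | evidence) = 0.030698 / 0.10004 ≈ 0.307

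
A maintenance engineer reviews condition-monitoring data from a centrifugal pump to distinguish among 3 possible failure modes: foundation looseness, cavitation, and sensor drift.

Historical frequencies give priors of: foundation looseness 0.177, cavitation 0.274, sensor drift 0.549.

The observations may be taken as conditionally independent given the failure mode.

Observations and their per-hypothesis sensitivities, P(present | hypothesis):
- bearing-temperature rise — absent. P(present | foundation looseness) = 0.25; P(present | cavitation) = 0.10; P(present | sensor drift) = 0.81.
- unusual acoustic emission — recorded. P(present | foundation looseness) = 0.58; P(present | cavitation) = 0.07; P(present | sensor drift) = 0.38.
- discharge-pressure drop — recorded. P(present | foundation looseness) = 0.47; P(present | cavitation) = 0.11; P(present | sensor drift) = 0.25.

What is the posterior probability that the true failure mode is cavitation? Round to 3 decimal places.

By Bayes' rule with conditional independence, the unnormalized weight for each hypothesis is prior × ∏ likelihoods (using 1 − P(present | H) for each absent observation):
  foundation looseness: 0.177 × (1 − 0.25) × 0.58 × 0.47 = 0.036188
  cavitation: 0.274 × (1 − 0.10) × 0.07 × 0.11 = 0.0018988
  sensor drift: 0.549 × (1 − 0.81) × 0.38 × 0.25 = 0.0099094
Normalizing constant Z = 0.036188 + 0.0018988 + 0.0099094 = 0.047996.
P(cavitation | evidence) = 0.0018988 / 0.047996 ≈ 0.040.

0.040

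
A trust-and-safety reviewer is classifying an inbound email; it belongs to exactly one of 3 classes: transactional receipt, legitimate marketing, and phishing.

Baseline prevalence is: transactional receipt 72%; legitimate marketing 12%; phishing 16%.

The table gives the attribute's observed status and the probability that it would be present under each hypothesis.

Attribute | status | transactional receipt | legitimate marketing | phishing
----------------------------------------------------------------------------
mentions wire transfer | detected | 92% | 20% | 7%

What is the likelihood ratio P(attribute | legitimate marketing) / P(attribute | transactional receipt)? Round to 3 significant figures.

0.217

Likelihood of this attribute under each hypothesis:
  legitimate marketing: 0.2
  transactional receipt: 0.92
Bayes factor = 0.2 / 0.92 ≈ 0.217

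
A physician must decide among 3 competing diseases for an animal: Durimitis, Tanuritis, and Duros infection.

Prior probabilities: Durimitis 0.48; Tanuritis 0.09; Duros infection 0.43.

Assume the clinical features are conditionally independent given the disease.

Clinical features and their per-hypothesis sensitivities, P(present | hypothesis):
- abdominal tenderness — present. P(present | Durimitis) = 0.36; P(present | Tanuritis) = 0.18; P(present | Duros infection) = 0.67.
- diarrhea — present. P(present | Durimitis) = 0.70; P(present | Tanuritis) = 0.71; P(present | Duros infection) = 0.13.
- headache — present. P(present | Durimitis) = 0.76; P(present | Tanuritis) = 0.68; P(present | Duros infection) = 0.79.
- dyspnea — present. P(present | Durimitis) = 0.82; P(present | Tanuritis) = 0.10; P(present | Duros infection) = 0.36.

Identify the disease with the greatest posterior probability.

For each hypothesis, the unnormalized posterior weight is prior × product of the clinical feature likelihoods:
  Durimitis: 0.48 × 0.36 × 0.70 × 0.76 × 0.82 = 0.075382
  Tanuritis: 0.09 × 0.18 × 0.71 × 0.68 × 0.10 = 0.00078214
  Duros infection: 0.43 × 0.67 × 0.13 × 0.79 × 0.36 = 0.010652
Marginal likelihood of the evidence = 0.086816.
P(Durimitis | evidence) ≈ 0.075382 / 0.086816 ≈ 0.868
P(Tanuritis | evidence) ≈ 0.00078214 / 0.086816 ≈ 0.009
P(Duros infection | evidence) ≈ 0.010652 / 0.086816 ≈ 0.123
The largest is 0.868, so Durimitis is most probable.

Durimitis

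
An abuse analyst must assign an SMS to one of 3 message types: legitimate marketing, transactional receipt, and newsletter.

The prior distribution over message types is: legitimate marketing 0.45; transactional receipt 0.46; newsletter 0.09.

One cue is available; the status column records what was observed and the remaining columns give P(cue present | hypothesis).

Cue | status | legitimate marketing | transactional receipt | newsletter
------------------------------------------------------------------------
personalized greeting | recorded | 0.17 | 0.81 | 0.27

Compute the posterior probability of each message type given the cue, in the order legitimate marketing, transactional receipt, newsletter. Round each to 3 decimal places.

By Bayes' rule, the unnormalized weight for each hypothesis is prior × likelihood:
  legitimate marketing: 0.45 × 0.17 = 0.0765
  transactional receipt: 0.46 × 0.81 = 0.3726
  newsletter: 0.09 × 0.27 = 0.0243
Marginal likelihood of the evidence = 0.4734.
P(legitimate marketing | evidence) = 0.0765 / 0.4734 ≈ 0.162
P(transactional receipt | evidence) = 0.3726 / 0.4734 ≈ 0.787
P(newsletter | evidence) = 0.0243 / 0.4734 ≈ 0.051

0.162, 0.787, 0.051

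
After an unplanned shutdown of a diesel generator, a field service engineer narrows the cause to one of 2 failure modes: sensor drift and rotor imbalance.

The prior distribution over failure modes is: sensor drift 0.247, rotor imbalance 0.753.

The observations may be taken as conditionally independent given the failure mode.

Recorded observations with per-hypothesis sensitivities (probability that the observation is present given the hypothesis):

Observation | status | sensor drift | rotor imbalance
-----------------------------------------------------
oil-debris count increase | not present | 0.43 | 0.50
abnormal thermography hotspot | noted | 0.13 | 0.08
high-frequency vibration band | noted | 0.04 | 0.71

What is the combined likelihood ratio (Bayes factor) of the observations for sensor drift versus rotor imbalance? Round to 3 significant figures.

0.104

The Bayes factor is the ratio of the joint likelihoods of the evidence pattern under the two hypotheses (using 1 − P(present | H) for each absent observation).
  sensor drift: (1 − 0.43) × 0.13 × 0.04 = 0.002964
  rotor imbalance: (1 − 0.50) × 0.08 × 0.71 = 0.0284
Bayes factor = 0.002964 / 0.0284 ≈ 0.104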